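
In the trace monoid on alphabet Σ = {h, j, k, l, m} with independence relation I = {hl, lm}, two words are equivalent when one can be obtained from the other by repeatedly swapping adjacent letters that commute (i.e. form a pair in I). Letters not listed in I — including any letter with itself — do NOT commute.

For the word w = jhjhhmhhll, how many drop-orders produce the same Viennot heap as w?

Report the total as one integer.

21

#0=j has no predecessor
#1=h depends on [0:j]
#2=j depends on [1:h]
#3=h depends on [2:j]
#4=h depends on [3:h]
#5=m depends on [4:h]
#6=h depends on [5:m]
#7=h depends on [6:h]
#8=l depends on [2:j]
#9=l depends on [8:l]
sources: [0:j]
N(rest) = Σ N(rest − s) over sources s of rest; N(one piece) = 1:
  size 1 → [7]=1  [9]=1
  size 2 → [6,7]=1  [7,9]=2  [8,9]=1
  size 3 → [5,6,7]=1  [6,7,9]=3  [7,8,9]=3
  size 4 → [4,5,6,7]=1  [5,6,7,9]=4  [6,7,8,9]=6
  size 5 → [3,4,5,6,7]=1  [4,5,6,7,9]=5  [5,6,7,8,9]=10
  size 6 → [3,4,5,6,7,9]=6  [4,5,6,7,8,9]=15
  size 7 → [3,4,5,6,7,8,9]=21
  size 8 → [2,3,4,5,6,7,8,9]=21
  first=0(j) contributes 21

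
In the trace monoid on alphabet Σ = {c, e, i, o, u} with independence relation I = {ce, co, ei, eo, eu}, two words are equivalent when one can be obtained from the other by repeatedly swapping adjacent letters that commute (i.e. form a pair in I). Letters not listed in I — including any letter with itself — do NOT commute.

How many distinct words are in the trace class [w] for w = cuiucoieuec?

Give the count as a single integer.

110

0(c) covers ∅
1(u) covers 0:c
2(i) covers 1:u
3(u) covers 2:i
4(c) covers 3:u
5(o) covers 3:u
6(i) covers 4:c, 5:o
7(e) covers ∅
8(u) covers 6:i
9(e) covers 7:e
10(c) covers 8:u
floor of heap: 0:c, 7:e
completions by unplaced set U, small U first (add the entries for U minus each lowest piece of U):
  |U|=1: {9}:1  {10}:1
  |U|=2: {7,9}:1  {8,10}:1  {9,10}:2
  |U|=3: {6,8,10}:1  {7,9,10}:3  {8,9,10}:3
  |U|=4: {4,6,8,10}:1  {5,6,8,10}:1  {6,8,9,10}:4  {7,8,9,10}:6
  |U|=5: {4,5,6,8,10}:2  {4,6,8,9,10}:5  {5,6,8,9,10}:5  {6,7,8,9,10}:10
  |U|=6: {3,4,5,6,8,10}:2  {4,5,6,8,9,10}:12  {4,6,7,8,9,10}:15  {5,6,7,8,9,10}:15
  |U|=7: {2,3,4,5,6,8,10}:2  {3,4,5,6,8,9,10}:14  {4,5,6,7,8,9,10}:42
  |U|=8: {1,2,3,4,5,6,8,10}:2  {2,3,4,5,6,8,9,10}:16  {3,4,5,6,7,8,9,10}:56
  |U|=9: {0,1,2,3,4,5,6,8,10}:2  {1,2,3,4,5,6,8,9,10}:18  {2,3,4,5,6,7,8,9,10}:72
  start at 0(c): 90
  start at 7(e): 20
sum over floor = 110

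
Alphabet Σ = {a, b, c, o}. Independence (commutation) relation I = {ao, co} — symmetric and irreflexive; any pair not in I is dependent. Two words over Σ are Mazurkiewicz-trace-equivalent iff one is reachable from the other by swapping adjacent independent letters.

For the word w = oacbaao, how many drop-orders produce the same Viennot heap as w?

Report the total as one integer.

0(o) covers ∅
1(a) covers ∅
2(c) covers 1:a
3(b) covers 0:o, 2:c
4(a) covers 3:b
5(a) covers 4:a
6(o) covers 3:b
floor of heap: 0:o, 1:a
completions by unplaced set U, small U first (add the entries for U minus each lowest piece of U):
  |U|=1: {5}:1  {6}:1
  |U|=2: {4,5}:1  {5,6}:2
  |U|=3: {4,5,6}:3
  |U|=4: {3,4,5,6}:3
  |U|=5: {0,3,4,5,6}:3  {2,3,4,5,6}:3
  start at 0(o): 3
  start at 1(a): 6
sum over floor = 9

9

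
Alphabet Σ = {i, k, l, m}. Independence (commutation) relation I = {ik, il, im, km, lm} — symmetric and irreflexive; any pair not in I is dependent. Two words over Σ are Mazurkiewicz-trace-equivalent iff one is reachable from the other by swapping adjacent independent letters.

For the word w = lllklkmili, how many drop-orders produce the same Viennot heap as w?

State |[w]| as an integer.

360

piece 0:l — minimal
piece 1:l rests on {0:l}
piece 2:l rests on {1:l}
piece 3:k rests on {2:l}
piece 4:l rests on {3:k}
piece 5:k rests on {4:l}
piece 6:m — minimal
piece 7:i — minimal
piece 8:l rests on {5:k}
piece 9:i rests on {7:i}
minimal pieces: {0:l, 6:m, 7:i}
ways to finish when only these pieces remain (= sum over removing one remaining piece with nothing left below it):
  1 left: {6}→1  {8}→1  {9}→1
  2 left: {5,8}→1  {6,8}→2  {6,9}→2  {7,9}→1  {8,9}→2
  3 left: {4,5,8}→1  {5,6,8}→3  {5,8,9}→3  {6,7,9}→3  {6,8,9}→6  {7,8,9}→3
  4 left: {3,4,5,8}→1  {4,5,6,8}→4  {4,5,8,9}→4  {5,6,8,9}→12  {5,7,8,9}→6  {6,7,8,9}→12
  5 left: {2,3,4,5,8}→1  {3,4,5,6,8}→5  {3,4,5,8,9}→5  {4,5,6,8,9}→20  {4,5,7,8,9}→10  {5,6,7,8,9}→30
  6 left: {1,2,3,4,5,8}→1  {2,3,4,5,6,8}→6  {2,3,4,5,8,9}→6  {3,4,5,6,8,9}→30  {3,4,5,7,8,9}→15  {4,5,6,7,8,9}→60
  7 left: {0,1,2,3,4,5,8}→1  {1,2,3,4,5,6,8}→7  {1,2,3,4,5,8,9}→7  {2,3,4,5,6,8,9}→42  {2,3,4,5,7,8,9}→21  {3,4,5,6,7,8,9}→105
  8 left: {0,1,2,3,4,5,6,8}→8  {0,1,2,3,4,5,8,9}→8  {1,2,3,4,5,6,8,9}→56  {1,2,3,4,5,7,8,9}→28  {2,3,4,5,6,7,8,9}→168
  placing 0:l first → 252 extensions
  placing 6:m first → 36 extensions
  placing 7:i first → 72 extensions
total linear extensions = 360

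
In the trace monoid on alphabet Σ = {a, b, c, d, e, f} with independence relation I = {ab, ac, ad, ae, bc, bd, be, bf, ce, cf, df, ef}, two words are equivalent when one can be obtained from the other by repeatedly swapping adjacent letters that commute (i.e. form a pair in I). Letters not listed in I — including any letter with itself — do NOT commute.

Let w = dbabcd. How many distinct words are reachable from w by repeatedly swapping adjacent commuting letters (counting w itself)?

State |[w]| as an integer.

0(d) covers ∅
1(b) covers ∅
2(a) covers ∅
3(b) covers 1:b
4(c) covers 0:d
5(d) covers 4:c
floor of heap: 0:d, 1:b, 2:a
completions by unplaced set U, small U first (add the entries for U minus each lowest piece of U):
  |U|=1: {2}:1  {3}:1  {5}:1
  |U|=2: {1,3}:1  {2,3}:2  {2,5}:2  {3,5}:2  {4,5}:1
  |U|=3: {0,4,5}:1  {1,2,3}:3  {1,3,5}:3  {2,3,5}:6  {2,4,5}:3  {3,4,5}:3
  |U|=4: {0,2,4,5}:4  {0,3,4,5}:4  {1,2,3,5}:12  {1,3,4,5}:6  {2,3,4,5}:12
  start at 0(d): 30
  start at 1(b): 20
  start at 2(a): 10
sum over floor = 60

60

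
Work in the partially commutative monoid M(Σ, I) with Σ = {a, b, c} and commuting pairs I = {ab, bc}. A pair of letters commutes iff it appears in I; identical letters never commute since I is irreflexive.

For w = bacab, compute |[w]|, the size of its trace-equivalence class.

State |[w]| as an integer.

piece 0:b — minimal
piece 1:a — minimal
piece 2:c rests on {1:a}
piece 3:a rests on {2:c}
piece 4:b rests on {0:b}
minimal pieces: {0:b, 1:a}
ways to finish when only these pieces remain (= sum over removing one remaining piece with nothing left below it):
  1 left: {3}→1  {4}→1
  2 left: {0,4}→1  {2,3}→1  {3,4}→2
  3 left: {0,3,4}→3  {1,2,3}→1  {2,3,4}→3
  placing 0:b first → 4 extensions
  placing 1:a first → 6 extensions
total linear extensions = 10

10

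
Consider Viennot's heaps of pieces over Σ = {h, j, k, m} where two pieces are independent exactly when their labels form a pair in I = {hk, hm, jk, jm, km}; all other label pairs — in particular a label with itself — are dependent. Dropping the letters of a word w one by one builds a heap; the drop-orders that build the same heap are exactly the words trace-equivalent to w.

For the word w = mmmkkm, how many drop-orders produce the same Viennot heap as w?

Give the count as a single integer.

15

0(m) covers ∅
1(m) covers 0:m
2(m) covers 1:m
3(k) covers ∅
4(k) covers 3:k
5(m) covers 2:m
floor of heap: 0:m, 3:k
completions by unplaced set U, small U first (add the entries for U minus each lowest piece of U):
  |U|=1: {4}:1  {5}:1
  |U|=2: {2,5}:1  {3,4}:1  {4,5}:2
  |U|=3: {1,2,5}:1  {2,4,5}:3  {3,4,5}:3
  |U|=4: {0,1,2,5}:1  {1,2,4,5}:4  {2,3,4,5}:6
  start at 0(m): 10
  start at 3(k): 5
sum over floor = 15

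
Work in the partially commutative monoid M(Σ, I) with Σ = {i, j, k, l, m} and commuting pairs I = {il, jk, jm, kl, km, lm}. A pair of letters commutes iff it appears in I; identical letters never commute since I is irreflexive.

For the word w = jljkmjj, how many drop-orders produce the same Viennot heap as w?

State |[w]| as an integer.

42

0(j) covers ∅
1(l) covers 0:j
2(j) covers 1:l
3(k) covers ∅
4(m) covers ∅
5(j) covers 2:j
6(j) covers 5:j
floor of heap: 0:j, 3:k, 4:m
completions by unplaced set U, small U first (add the entries for U minus each lowest piece of U):
  |U|=1: {3}:1  {4}:1  {6}:1
  |U|=2: {3,4}:2  {3,6}:2  {4,6}:2  {5,6}:1
  |U|=3: {2,5,6}:1  {3,4,6}:6  {3,5,6}:3  {4,5,6}:3
  |U|=4: {1,2,5,6}:1  {2,3,5,6}:4  {2,4,5,6}:4  {3,4,5,6}:12
  |U|=5: {0,1,2,5,6}:1  {1,2,3,5,6}:5  {1,2,4,5,6}:5  {2,3,4,5,6}:20
  start at 0(j): 30
  start at 3(k): 6
  start at 4(m): 6
sum over floor = 42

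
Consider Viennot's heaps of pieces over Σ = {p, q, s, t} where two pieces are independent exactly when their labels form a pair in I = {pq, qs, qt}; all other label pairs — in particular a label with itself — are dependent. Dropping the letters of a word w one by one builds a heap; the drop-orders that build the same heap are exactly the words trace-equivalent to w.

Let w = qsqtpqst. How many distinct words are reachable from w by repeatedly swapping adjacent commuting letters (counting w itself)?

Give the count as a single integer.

0(q) covers ∅
1(s) covers ∅
2(q) covers 0:q
3(t) covers 1:s
4(p) covers 3:t
5(q) covers 2:q
6(s) covers 4:p
7(t) covers 6:s
floor of heap: 0:q, 1:s
completions by unplaced set U, small U first (add the entries for U minus each lowest piece of U):
  |U|=1: {5}:1  {7}:1
  |U|=2: {2,5}:1  {5,7}:2  {6,7}:1
  |U|=3: {0,2,5}:1  {2,5,7}:3  {4,6,7}:1  {5,6,7}:3
  |U|=4: {0,2,5,7}:4  {2,5,6,7}:6  {3,4,6,7}:1  {4,5,6,7}:4
  |U|=5: {0,2,5,6,7}:10  {1,3,4,6,7}:1  {2,4,5,6,7}:10  {3,4,5,6,7}:5
  |U|=6: {0,2,4,5,6,7}:20  {1,3,4,5,6,7}:6  {2,3,4,5,6,7}:15
  start at 0(q): 21
  start at 1(s): 35
sum over floor = 56

56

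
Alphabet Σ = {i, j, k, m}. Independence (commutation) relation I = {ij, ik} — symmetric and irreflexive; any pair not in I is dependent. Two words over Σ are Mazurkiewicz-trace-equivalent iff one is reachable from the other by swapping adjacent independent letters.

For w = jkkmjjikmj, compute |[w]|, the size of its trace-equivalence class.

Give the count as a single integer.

4

drop 0:j onto floor
drop 1:k onto {0:j}
drop 2:k onto {1:k}
drop 3:m onto {2:k}
drop 4:j onto {3:m}
drop 5:j onto {4:j}
drop 6:i onto {3:m}
drop 7:k onto {5:j}
drop 8:m onto {6:i, 7:k}
drop 9:j onto {8:m}
ground layer = {0:j}
drop-orders for the pieces not yet dropped (sum over which currently-grounded one goes next):
  1 to go: {9} 1
  2 to go: {8,9} 1
  3 to go: {6,8,9} 1  {7,8,9} 1
  4 to go: {5,7,8,9} 1  {6,7,8,9} 2
  5 to go: {4,5,7,8,9} 1  {5,6,7,8,9} 3
  6 to go: {4,5,6,7,8,9} 4
  7 to go: {3,4,5,6,7,8,9} 4
  8 to go: {2,3,4,5,6,7,8,9} 4
  if 0:j drops first: 4 orders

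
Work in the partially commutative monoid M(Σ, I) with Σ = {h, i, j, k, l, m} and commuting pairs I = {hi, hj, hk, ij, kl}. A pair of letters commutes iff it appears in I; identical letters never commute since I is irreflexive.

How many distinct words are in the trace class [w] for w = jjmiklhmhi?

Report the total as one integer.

6

#0=j has no predecessor
#1=j depends on [0:j]
#2=m depends on [1:j]
#3=i depends on [2:m]
#4=k depends on [3:i]
#5=l depends on [3:i]
#6=h depends on [5:l]
#7=m depends on [4:k, 6:h]
#8=h depends on [7:m]
#9=i depends on [7:m]
sources: [0:j]
N(rest) = Σ N(rest − s) over sources s of rest; N(one piece) = 1:
  size 1 → [8]=1  [9]=1
  size 2 → [8,9]=2
  size 3 → [7,8,9]=2
  size 4 → [4,7,8,9]=2  [6,7,8,9]=2
  size 5 → [4,6,7,8,9]=4  [5,6,7,8,9]=2
  size 6 → [4,5,6,7,8,9]=6
  size 7 → [3,4,5,6,7,8,9]=6
  size 8 → [2,3,4,5,6,7,8,9]=6
  first=0(j) contributes 6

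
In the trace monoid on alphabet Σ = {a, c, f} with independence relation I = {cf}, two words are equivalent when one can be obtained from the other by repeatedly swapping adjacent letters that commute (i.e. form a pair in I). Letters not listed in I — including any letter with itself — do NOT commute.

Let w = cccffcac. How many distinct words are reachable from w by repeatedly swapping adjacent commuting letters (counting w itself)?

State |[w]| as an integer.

15

drop 0:c onto floor
drop 1:c onto {0:c}
drop 2:c onto {1:c}
drop 3:f onto floor
drop 4:f onto {3:f}
drop 5:c onto {2:c}
drop 6:a onto {4:f, 5:c}
drop 7:c onto {6:a}
ground layer = {0:c, 3:f}
drop-orders for the pieces not yet dropped (sum over which currently-grounded one goes next):
  1 to go: {7} 1
  2 to go: {6,7} 1
  3 to go: {4,6,7} 1  {5,6,7} 1
  4 to go: {2,5,6,7} 1  {3,4,6,7} 1  {4,5,6,7} 2
  5 to go: {1,2,5,6,7} 1  {2,4,5,6,7} 3  {3,4,5,6,7} 3
  6 to go: {0,1,2,5,6,7} 1  {1,2,4,5,6,7} 4  {2,3,4,5,6,7} 6
  if 0:c drops first: 10 orders
  if 3:f drops first: 5 orders
heap linearizations: 15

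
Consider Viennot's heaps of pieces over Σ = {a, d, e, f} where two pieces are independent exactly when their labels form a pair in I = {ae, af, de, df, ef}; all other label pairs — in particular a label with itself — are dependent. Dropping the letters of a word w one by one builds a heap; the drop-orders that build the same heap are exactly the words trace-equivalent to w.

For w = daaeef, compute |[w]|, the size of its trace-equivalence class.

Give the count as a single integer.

#0=d has no predecessor
#1=a depends on [0:d]
#2=a depends on [1:a]
#3=e has no predecessor
#4=e depends on [3:e]
#5=f has no predecessor
sources: [0:d, 3:e, 5:f]
N(rest) = Σ N(rest − s) over sources s of rest; N(one piece) = 1:
  size 1 → [2]=1  [4]=1  [5]=1
  size 2 → [1,2]=1  [2,4]=2  [2,5]=2  [3,4]=1  [4,5]=2
  size 3 → [0,1,2]=1  [1,2,4]=3  [1,2,5]=3  [2,3,4]=3  [2,4,5]=6  [3,4,5]=3
  size 4 → [0,1,2,4]=4  [0,1,2,5]=4  [1,2,3,4]=6  [1,2,4,5]=12  [2,3,4,5]=12
  first=0(d) contributes 30
  first=3(e) contributes 20
  first=5(f) contributes 10
|[w]| = 60

60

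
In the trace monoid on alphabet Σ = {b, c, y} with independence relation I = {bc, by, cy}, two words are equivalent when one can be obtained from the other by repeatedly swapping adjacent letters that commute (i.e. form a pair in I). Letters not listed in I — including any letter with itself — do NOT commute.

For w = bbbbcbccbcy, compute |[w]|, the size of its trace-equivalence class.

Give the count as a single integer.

0(b) covers ∅
1(b) covers 0:b
2(b) covers 1:b
3(b) covers 2:b
4(c) covers ∅
5(b) covers 3:b
6(c) covers 4:c
7(c) covers 6:c
8(b) covers 5:b
9(c) covers 7:c
10(y) covers ∅
floor of heap: 0:b, 4:c, 10:y
completions by unplaced set U, small U first (add the entries for U minus each lowest piece of U):
  |U|=1: {8}:1  {9}:1  {10}:1
  |U|=2: {5,8}:1  {7,9}:1  {8,9}:2  {8,10}:2  {9,10}:2
  |U|=3: {3,5,8}:1  {5,8,9}:3  {5,8,10}:3  {6,7,9}:1  {7,8,9}:3  {7,9,10}:3  {8,9,10}:6
  |U|=4: {2,3,5,8}:1  {3,5,8,9}:4  {3,5,8,10}:4  {4,6,7,9}:1  {5,7,8,9}:6  {5,8,9,10}:12  {6,7,8,9}:4  {6,7,9,10}:4  {7,8,9,10}:12
  |U|=5: {1,2,3,5,8}:1  {2,3,5,8,9}:5  {2,3,5,8,10}:5  {3,5,7,8,9}:10  {3,5,8,9,10}:20  {4,6,7,8,9}:5  {4,6,7,9,10}:5  {5,6,7,8,9}:10  {5,7,8,9,10}:30  {6,7,8,9,10}:20
  |U|=6: {0,1,2,3,5,8}:1  {1,2,3,5,8,9}:6  {1,2,3,5,8,10}:6  {2,3,5,7,8,9}:15  {2,3,5,8,9,10}:30  {3,5,6,7,8,9}:20  {3,5,7,8,9,10}:60  {4,5,6,7,8,9}:15  {4,6,7,8,9,10}:30  {5,6,7,8,9,10}:60
  |U|=7: {0,1,2,3,5,8,9}:7  {0,1,2,3,5,8,10}:7  {1,2,3,5,7,8,9}:21  {1,2,3,5,8,9,10}:42  {2,3,5,6,7,8,9}:35  {2,3,5,7,8,9,10}:105  {3,4,5,6,7,8,9}:35  {3,5,6,7,8,9,10}:140  {4,5,6,7,8,9,10}:105
  |U|=8: {0,1,2,3,5,7,8,9}:28  {0,1,2,3,5,8,9,10}:56  {1,2,3,5,6,7,8,9}:56  {1,2,3,5,7,8,9,10}:168  {2,3,4,5,6,7,8,9}:70  {2,3,5,6,7,8,9,10}:280  {3,4,5,6,7,8,9,10}:280
  |U|=9: {0,1,2,3,5,6,7,8,9}:84  {0,1,2,3,5,7,8,9,10}:252  {1,2,3,4,5,6,7,8,9}:126  {1,2,3,5,6,7,8,9,10}:504  {2,3,4,5,6,7,8,9,10}:630
  start at 0(b): 1260
  start at 4(c): 840
  start at 10(y): 210
sum over floor = 2310

2310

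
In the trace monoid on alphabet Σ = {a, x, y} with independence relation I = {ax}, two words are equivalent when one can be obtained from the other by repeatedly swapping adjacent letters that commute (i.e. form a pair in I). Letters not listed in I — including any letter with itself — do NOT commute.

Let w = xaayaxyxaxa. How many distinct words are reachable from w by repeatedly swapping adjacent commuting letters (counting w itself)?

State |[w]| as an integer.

36

piece 0:x — minimal
piece 1:a — minimal
piece 2:a rests on {1:a}
piece 3:y rests on {0:x, 2:a}
piece 4:a rests on {3:y}
piece 5:x rests on {3:y}
piece 6:y rests on {4:a, 5:x}
piece 7:x rests on {6:y}
piece 8:a rests on {6:y}
piece 9:x rests on {7:x}
piece 10:a rests on {8:a}
minimal pieces: {0:x, 1:a}
ways to finish when only these pieces remain (= sum over removing one remaining piece with nothing left below it):
  1 left: {9}→1  {10}→1
  2 left: {7,9}→1  {8,10}→1  {9,10}→2
  3 left: {7,9,10}→3  {8,9,10}→3
  4 left: {7,8,9,10}→6
  5 left: {6,7,8,9,10}→6
  6 left: {4,6,7,8,9,10}→6  {5,6,7,8,9,10}→6
  7 left: {4,5,6,7,8,9,10}→12
  8 left: {3,4,5,6,7,8,9,10}→12
  9 left: {0,3,4,5,6,7,8,9,10}→12  {2,3,4,5,6,7,8,9,10}→12
  placing 0:x first → 12 extensions
  placing 1:a first → 24 extensions
total linear extensions = 36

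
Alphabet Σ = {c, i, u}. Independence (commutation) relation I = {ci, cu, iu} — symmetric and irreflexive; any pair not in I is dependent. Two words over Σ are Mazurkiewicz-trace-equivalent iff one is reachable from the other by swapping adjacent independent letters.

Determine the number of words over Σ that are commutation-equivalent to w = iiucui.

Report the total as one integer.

0(i) covers ∅
1(i) covers 0:i
2(u) covers ∅
3(c) covers ∅
4(u) covers 2:u
5(i) covers 1:i
floor of heap: 0:i, 2:u, 3:c
completions by unplaced set U, small U first (add the entries for U minus each lowest piece of U):
  |U|=1: {3}:1  {4}:1  {5}:1
  |U|=2: {1,5}:1  {2,4}:1  {3,4}:2  {3,5}:2  {4,5}:2
  |U|=3: {0,1,5}:1  {1,3,5}:3  {1,4,5}:3  {2,3,4}:3  {2,4,5}:3  {3,4,5}:6
  |U|=4: {0,1,3,5}:4  {0,1,4,5}:4  {1,2,4,5}:6  {1,3,4,5}:12  {2,3,4,5}:12
  start at 0(i): 30
  start at 2(u): 20
  start at 3(c): 10
sum over floor = 60

60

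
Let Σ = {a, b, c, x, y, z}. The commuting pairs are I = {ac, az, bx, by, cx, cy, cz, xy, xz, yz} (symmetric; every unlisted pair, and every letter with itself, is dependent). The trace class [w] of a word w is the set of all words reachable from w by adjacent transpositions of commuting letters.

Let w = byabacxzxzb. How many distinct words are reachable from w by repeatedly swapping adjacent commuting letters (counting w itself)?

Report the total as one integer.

0(b) covers ∅
1(y) covers ∅
2(a) covers 0:b, 1:y
3(b) covers 2:a
4(a) covers 3:b
5(c) covers 3:b
6(x) covers 4:a
7(z) covers 3:b
8(x) covers 6:x
9(z) covers 7:z
10(b) covers 4:a, 5:c, 9:z
floor of heap: 0:b, 1:y
completions by unplaced set U, small U first (add the entries for U minus each lowest piece of U):
  |U|=1: {8}:1  {10}:1
  |U|=2: {5,10}:1  {6,8}:1  {8,10}:2  {9,10}:1
  |U|=3: {5,8,10}:3  {5,9,10}:2  {6,8,10}:3  {7,9,10}:1  {8,9,10}:3
  |U|=4: {4,6,8,10}:3  {5,6,8,10}:6  {5,7,9,10}:3  {5,8,9,10}:8  {6,8,9,10}:6  {7,8,9,10}:4
  |U|=5: {4,5,6,8,10}:9  {4,6,8,9,10}:9  {5,6,8,9,10}:20  {5,7,8,9,10}:15  {6,7,8,9,10}:10
  |U|=6: {4,5,6,8,9,10}:38  {4,6,7,8,9,10}:19  {5,6,7,8,9,10}:45
  |U|=7: {4,5,6,7,8,9,10}:102
  |U|=8: {3,4,5,6,7,8,9,10}:102
  |U|=9: {2,3,4,5,6,7,8,9,10}:102
  start at 0(b): 102
  start at 1(y): 102
sum over floor = 204

204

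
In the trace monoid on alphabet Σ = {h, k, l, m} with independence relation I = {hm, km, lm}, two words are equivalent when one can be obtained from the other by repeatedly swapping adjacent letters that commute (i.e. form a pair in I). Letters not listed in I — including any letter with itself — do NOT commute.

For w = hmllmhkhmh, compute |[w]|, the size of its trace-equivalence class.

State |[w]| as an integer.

piece 0:h — minimal
piece 1:m — minimal
piece 2:l rests on {0:h}
piece 3:l rests on {2:l}
piece 4:m rests on {1:m}
piece 5:h rests on {3:l}
piece 6:k rests on {5:h}
piece 7:h rests on {6:k}
piece 8:m rests on {4:m}
piece 9:h rests on {7:h}
minimal pieces: {0:h, 1:m}
ways to finish when only these pieces remain (= sum over removing one remaining piece with nothing left below it):
  1 left: {8}→1  {9}→1
  2 left: {4,8}→1  {7,9}→1  {8,9}→2
  3 left: {1,4,8}→1  {4,8,9}→3  {6,7,9}→1  {7,8,9}→3
  4 left: {1,4,8,9}→4  {4,7,8,9}→6  {5,6,7,9}→1  {6,7,8,9}→4
  5 left: {1,4,7,8,9}→10  {3,5,6,7,9}→1  {4,6,7,8,9}→10  {5,6,7,8,9}→5
  6 left: {1,4,6,7,8,9}→20  {2,3,5,6,7,9}→1  {3,5,6,7,8,9}→6  {4,5,6,7,8,9}→15
  7 left: {0,2,3,5,6,7,9}→1  {1,4,5,6,7,8,9}→35  {2,3,5,6,7,8,9}→7  {3,4,5,6,7,8,9}→21
  8 left: {0,2,3,5,6,7,8,9}→8  {1,3,4,5,6,7,8,9}→56  {2,3,4,5,6,7,8,9}→28
  placing 0:h first → 84 extensions
  placing 1:m first → 36 extensions
total linear extensions = 120

120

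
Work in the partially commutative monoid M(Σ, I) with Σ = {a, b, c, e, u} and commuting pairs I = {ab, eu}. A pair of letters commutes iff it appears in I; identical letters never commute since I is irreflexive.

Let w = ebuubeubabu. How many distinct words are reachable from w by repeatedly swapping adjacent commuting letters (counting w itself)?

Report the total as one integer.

6

#0=e has no predecessor
#1=b depends on [0:e]
#2=u depends on [1:b]
#3=u depends on [2:u]
#4=b depends on [3:u]
#5=e depends on [4:b]
#6=u depends on [4:b]
#7=b depends on [5:e, 6:u]
#8=a depends on [5:e, 6:u]
#9=b depends on [7:b]
#10=u depends on [8:a, 9:b]
sources: [0:e]
N(rest) = Σ N(rest − s) over sources s of rest; N(one piece) = 1:
  size 1 → [10]=1
  size 2 → [8,10]=1  [9,10]=1
  size 3 → [7,9,10]=1  [8,9,10]=2
  size 4 → [7,8,9,10]=3
  size 5 → [5,7,8,9,10]=3  [6,7,8,9,10]=3
  size 6 → [5,6,7,8,9,10]=6
  size 7 → [4,5,6,7,8,9,10]=6
  size 8 → [3,4,5,6,7,8,9,10]=6
  size 9 → [2,3,4,5,6,7,8,9,10]=6
  first=0(e) contributes 6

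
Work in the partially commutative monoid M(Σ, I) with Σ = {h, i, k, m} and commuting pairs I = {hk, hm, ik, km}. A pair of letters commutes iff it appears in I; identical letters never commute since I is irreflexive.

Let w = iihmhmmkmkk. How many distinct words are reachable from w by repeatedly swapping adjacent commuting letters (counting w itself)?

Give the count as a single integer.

2475

0(i) covers ∅
1(i) covers 0:i
2(h) covers 1:i
3(m) covers 1:i
4(h) covers 2:h
5(m) covers 3:m
6(m) covers 5:m
7(k) covers ∅
8(m) covers 6:m
9(k) covers 7:k
10(k) covers 9:k
floor of heap: 0:i, 7:k
completions by unplaced set U, small U first (add the entries for U minus each lowest piece of U):
  |U|=1: {4}:1  {8}:1  {10}:1
  |U|=2: {2,4}:1  {4,8}:2  {4,10}:2  {6,8}:1  {8,10}:2  {9,10}:1
  |U|=3: {2,4,8}:3  {2,4,10}:3  {4,6,8}:3  {4,8,10}:6  {4,9,10}:3  {5,6,8}:1  {6,8,10}:3  {7,9,10}:1  {8,9,10}:3
  |U|=4: {2,4,6,8}:6  {2,4,8,10}:12  {2,4,9,10}:6  {3,5,6,8}:1  {4,5,6,8}:4  {4,6,8,10}:12  {4,7,9,10}:4  {4,8,9,10}:12  {5,6,8,10}:4  {6,8,9,10}:6  {7,8,9,10}:4
  |U|=5: {2,4,5,6,8}:10  {2,4,6,8,10}:30  {2,4,7,9,10}:10  {2,4,8,9,10}:30  {3,4,5,6,8}:5  {3,5,6,8,10}:5  {4,5,6,8,10}:20  {4,6,8,9,10}:30  {4,7,8,9,10}:20  {5,6,8,9,10}:10  {6,7,8,9,10}:10
  |U|=6: {2,3,4,5,6,8}:15  {2,4,5,6,8,10}:60  {2,4,6,8,9,10}:90  {2,4,7,8,9,10}:60  {3,4,5,6,8,10}:30  {3,5,6,8,9,10}:15  {4,5,6,8,9,10}:60  {4,6,7,8,9,10}:60  {5,6,7,8,9,10}:20
  |U|=7: {1,2,3,4,5,6,8}:15  {2,3,4,5,6,8,10}:105  {2,4,5,6,8,9,10}:210  {2,4,6,7,8,9,10}:210  {3,4,5,6,8,9,10}:105  {3,5,6,7,8,9,10}:35  {4,5,6,7,8,9,10}:140
  |U|=8: {0,1,2,3,4,5,6,8}:15  {1,2,3,4,5,6,8,10}:120  {2,3,4,5,6,8,9,10}:420  {2,4,5,6,7,8,9,10}:560  {3,4,5,6,7,8,9,10}:280
  |U|=9: {0,1,2,3,4,5,6,8,10}:135  {1,2,3,4,5,6,8,9,10}:540  {2,3,4,5,6,7,8,9,10}:1260
  start at 0(i): 1800
  start at 7(k): 675
sum over floor = 2475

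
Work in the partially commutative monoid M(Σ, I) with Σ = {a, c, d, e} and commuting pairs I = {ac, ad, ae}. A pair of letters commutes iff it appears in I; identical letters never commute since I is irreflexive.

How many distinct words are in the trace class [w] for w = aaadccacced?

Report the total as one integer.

#0=a has no predecessor
#1=a depends on [0:a]
#2=a depends on [1:a]
#3=d has no predecessor
#4=c depends on [3:d]
#5=c depends on [4:c]
#6=a depends on [2:a]
#7=c depends on [5:c]
#8=c depends on [7:c]
#9=e depends on [8:c]
#10=d depends on [9:e]
sources: [0:a, 3:d]
N(rest) = Σ N(rest − s) over sources s of rest; N(one piece) = 1:
  size 1 → [6]=1  [10]=1
  size 2 → [2,6]=1  [6,10]=2  [9,10]=1
  size 3 → [1,2,6]=1  [2,6,10]=3  [6,9,10]=3  [8,9,10]=1
  size 4 → [0,1,2,6]=1  [1,2,6,10]=4  [2,6,9,10]=6  [6,8,9,10]=4  [7,8,9,10]=1
  size 5 → [0,1,2,6,10]=5  [1,2,6,9,10]=10  [2,6,8,9,10]=10  [5,7,8,9,10]=1  [6,7,8,9,10]=5
  size 6 → [0,1,2,6,9,10]=15  [1,2,6,8,9,10]=20  [2,6,7,8,9,10]=15  [4,5,7,8,9,10]=1  [5,6,7,8,9,10]=6
  size 7 → [0,1,2,6,8,9,10]=35  [1,2,6,7,8,9,10]=35  [2,5,6,7,8,9,10]=21  [3,4,5,7,8,9,10]=1  [4,5,6,7,8,9,10]=7
  size 8 → [0,1,2,6,7,8,9,10]=70  [1,2,5,6,7,8,9,10]=56  [2,4,5,6,7,8,9,10]=28  [3,4,5,6,7,8,9,10]=8
  size 9 → [0,1,2,5,6,7,8,9,10]=126  [1,2,4,5,6,7,8,9,10]=84  [2,3,4,5,6,7,8,9,10]=36
  first=0(a) contributes 120
  first=3(d) contributes 210
|[w]| = 330

330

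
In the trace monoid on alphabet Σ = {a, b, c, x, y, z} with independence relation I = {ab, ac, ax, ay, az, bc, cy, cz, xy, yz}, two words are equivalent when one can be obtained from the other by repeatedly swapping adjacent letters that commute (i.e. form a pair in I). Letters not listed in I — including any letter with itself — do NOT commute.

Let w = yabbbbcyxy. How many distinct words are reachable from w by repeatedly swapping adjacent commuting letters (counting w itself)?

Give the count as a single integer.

210

drop 0:y onto floor
drop 1:a onto floor
drop 2:b onto {0:y}
drop 3:b onto {2:b}
drop 4:b onto {3:b}
drop 5:b onto {4:b}
drop 6:c onto floor
drop 7:y onto {5:b}
drop 8:x onto {5:b, 6:c}
drop 9:y onto {7:y}
ground layer = {0:y, 1:a, 6:c}
drop-orders for the pieces not yet dropped (sum over which currently-grounded one goes next):
  1 to go: {1} 1  {8} 1  {9} 1
  2 to go: {1,8} 2  {1,9} 2  {6,8} 1  {7,9} 1  {8,9} 2
  3 to go: {1,6,8} 3  {1,7,9} 3  {1,8,9} 6  {6,8,9} 3  {7,8,9} 3
  4 to go: {1,6,8,9} 12  {1,7,8,9} 12  {5,7,8,9} 3  {6,7,8,9} 6
  5 to go: {1,5,7,8,9} 15  {1,6,7,8,9} 30  {4,5,7,8,9} 3  {5,6,7,8,9} 9
  6 to go: {1,4,5,7,8,9} 18  {1,5,6,7,8,9} 54  {3,4,5,7,8,9} 3  {4,5,6,7,8,9} 12
  7 to go: {1,3,4,5,7,8,9} 21  {1,4,5,6,7,8,9} 84  {2,3,4,5,7,8,9} 3  {3,4,5,6,7,8,9} 15
  8 to go: {0,2,3,4,5,7,8,9} 3  {1,2,3,4,5,7,8,9} 24  {1,3,4,5,6,7,8,9} 120  {2,3,4,5,6,7,8,9} 18
  if 0:y drops first: 162 orders
  if 1:a drops first: 21 orders
  if 6:c drops first: 27 orders
heap linearizations: 210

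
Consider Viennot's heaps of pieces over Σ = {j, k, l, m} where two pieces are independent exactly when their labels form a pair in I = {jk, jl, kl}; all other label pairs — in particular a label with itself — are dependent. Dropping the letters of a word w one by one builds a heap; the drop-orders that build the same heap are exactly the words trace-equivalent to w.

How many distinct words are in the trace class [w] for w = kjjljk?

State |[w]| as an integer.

drop 0:k onto floor
drop 1:j onto floor
drop 2:j onto {1:j}
drop 3:l onto floor
drop 4:j onto {2:j}
drop 5:k onto {0:k}
ground layer = {0:k, 1:j, 3:l}
drop-orders for the pieces not yet dropped (sum over which currently-grounded one goes next):
  1 to go: {3} 1  {4} 1  {5} 1
  2 to go: {0,5} 1  {2,4} 1  {3,4} 2  {3,5} 2  {4,5} 2
  3 to go: {0,3,5} 3  {0,4,5} 3  {1,2,4} 1  {2,3,4} 3  {2,4,5} 3  {3,4,5} 6
  4 to go: {0,2,4,5} 6  {0,3,4,5} 12  {1,2,3,4} 4  {1,2,4,5} 4  {2,3,4,5} 12
  if 0:k drops first: 20 orders
  if 1:j drops first: 30 orders
  if 3:l drops first: 10 orders
heap linearizations: 60

60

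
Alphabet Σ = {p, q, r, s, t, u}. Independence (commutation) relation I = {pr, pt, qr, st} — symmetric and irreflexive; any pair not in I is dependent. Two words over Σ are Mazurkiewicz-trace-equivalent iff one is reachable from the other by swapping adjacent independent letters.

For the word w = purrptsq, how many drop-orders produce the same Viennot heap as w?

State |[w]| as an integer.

piece 0:p — minimal
piece 1:u rests on {0:p}
piece 2:r rests on {1:u}
piece 3:r rests on {2:r}
piece 4:p rests on {1:u}
piece 5:t rests on {3:r}
piece 6:s rests on {3:r, 4:p}
piece 7:q rests on {5:t, 6:s}
minimal pieces: {0:p}
ways to finish when only these pieces remain (= sum over removing one remaining piece with nothing left below it):
  1 left: {7}→1
  2 left: {5,7}→1  {6,7}→1
  3 left: {4,6,7}→1  {5,6,7}→2
  4 left: {3,5,6,7}→2  {4,5,6,7}→3
  5 left: {2,3,5,6,7}→2  {3,4,5,6,7}→5
  6 left: {2,3,4,5,6,7}→7
  placing 0:p first → 7 extensions

7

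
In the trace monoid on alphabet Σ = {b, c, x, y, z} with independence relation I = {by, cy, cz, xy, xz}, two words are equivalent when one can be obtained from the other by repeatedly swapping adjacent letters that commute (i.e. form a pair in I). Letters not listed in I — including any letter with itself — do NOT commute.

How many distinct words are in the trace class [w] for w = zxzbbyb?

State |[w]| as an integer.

13

0(z) covers ∅
1(x) covers ∅
2(z) covers 0:z
3(b) covers 1:x, 2:z
4(b) covers 3:b
5(y) covers 2:z
6(b) covers 4:b
floor of heap: 0:z, 1:x
completions by unplaced set U, small U first (add the entries for U minus each lowest piece of U):
  |U|=1: {5}:1  {6}:1
  |U|=2: {4,6}:1  {5,6}:2
  |U|=3: {3,4,6}:1  {4,5,6}:3
  |U|=4: {1,3,4,6}:1  {3,4,5,6}:4
  |U|=5: {1,3,4,5,6}:5  {2,3,4,5,6}:4
  start at 0(z): 9
  start at 1(x): 4
sum over floor = 13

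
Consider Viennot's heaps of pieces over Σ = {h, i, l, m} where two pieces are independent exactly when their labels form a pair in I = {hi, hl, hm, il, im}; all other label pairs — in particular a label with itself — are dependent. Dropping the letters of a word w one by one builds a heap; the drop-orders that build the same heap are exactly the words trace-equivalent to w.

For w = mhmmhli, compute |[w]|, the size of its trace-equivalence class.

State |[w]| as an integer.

#0=m has no predecessor
#1=h has no predecessor
#2=m depends on [0:m]
#3=m depends on [2:m]
#4=h depends on [1:h]
#5=l depends on [3:m]
#6=i has no predecessor
sources: [0:m, 1:h, 6:i]
N(rest) = Σ N(rest − s) over sources s of rest; N(one piece) = 1:
  size 1 → [4]=1  [5]=1  [6]=1
  size 2 → [1,4]=1  [3,5]=1  [4,5]=2  [4,6]=2  [5,6]=2
  size 3 → [1,4,5]=3  [1,4,6]=3  [2,3,5]=1  [3,4,5]=3  [3,5,6]=3  [4,5,6]=6
  size 4 → [0,2,3,5]=1  [1,3,4,5]=6  [1,4,5,6]=12  [2,3,4,5]=4  [2,3,5,6]=4  [3,4,5,6]=12
  size 5 → [0,2,3,4,5]=5  [0,2,3,5,6]=5  [1,2,3,4,5]=10  [1,3,4,5,6]=30  [2,3,4,5,6]=20
  first=0(m) contributes 60
  first=1(h) contributes 30
  first=6(i) contributes 15
|[w]| = 105

105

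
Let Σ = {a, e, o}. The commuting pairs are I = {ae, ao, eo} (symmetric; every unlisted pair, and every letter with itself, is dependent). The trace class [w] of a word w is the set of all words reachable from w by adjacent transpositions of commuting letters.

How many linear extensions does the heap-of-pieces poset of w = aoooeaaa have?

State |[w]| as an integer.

0(a) covers ∅
1(o) covers ∅
2(o) covers 1:o
3(o) covers 2:o
4(e) covers ∅
5(a) covers 0:a
6(a) covers 5:a
7(a) covers 6:a
floor of heap: 0:a, 1:o, 4:e
completions by unplaced set U, small U first (add the entries for U minus each lowest piece of U):
  |U|=1: {3}:1  {4}:1  {7}:1
  |U|=2: {2,3}:1  {3,4}:2  {3,7}:2  {4,7}:2  {6,7}:1
  |U|=3: {1,2,3}:1  {2,3,4}:3  {2,3,7}:3  {3,4,7}:6  {3,6,7}:3  {4,6,7}:3  {5,6,7}:1
  |U|=4: {0,5,6,7}:1  {1,2,3,4}:4  {1,2,3,7}:4  {2,3,4,7}:12  {2,3,6,7}:6  {3,4,6,7}:12  {3,5,6,7}:4  {4,5,6,7}:4
  |U|=5: {0,3,5,6,7}:5  {0,4,5,6,7}:5  {1,2,3,4,7}:20  {1,2,3,6,7}:10  {2,3,4,6,7}:30  {2,3,5,6,7}:10  {3,4,5,6,7}:20
  |U|=6: {0,2,3,5,6,7}:15  {0,3,4,5,6,7}:30  {1,2,3,4,6,7}:60  {1,2,3,5,6,7}:20  {2,3,4,5,6,7}:60
  start at 0(a): 140
  start at 1(o): 105
  start at 4(e): 35
sum over floor = 280

280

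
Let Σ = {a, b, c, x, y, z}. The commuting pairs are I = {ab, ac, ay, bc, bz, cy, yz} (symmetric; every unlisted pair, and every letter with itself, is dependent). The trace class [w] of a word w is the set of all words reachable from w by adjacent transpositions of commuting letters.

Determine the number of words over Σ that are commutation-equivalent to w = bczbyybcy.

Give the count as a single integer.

84

#0=b has no predecessor
#1=c has no predecessor
#2=z depends on [1:c]
#3=b depends on [0:b]
#4=y depends on [3:b]
#5=y depends on [4:y]
#6=b depends on [5:y]
#7=c depends on [2:z]
#8=y depends on [6:b]
sources: [0:b, 1:c]
N(rest) = Σ N(rest − s) over sources s of rest; N(one piece) = 1:
  size 1 → [7]=1  [8]=1
  size 2 → [2,7]=1  [6,8]=1  [7,8]=2
  size 3 → [1,2,7]=1  [2,7,8]=3  [5,6,8]=1  [6,7,8]=3
  size 4 → [1,2,7,8]=4  [2,6,7,8]=6  [4,5,6,8]=1  [5,6,7,8]=4
  size 5 → [1,2,6,7,8]=10  [2,5,6,7,8]=10  [3,4,5,6,8]=1  [4,5,6,7,8]=5
  size 6 → [0,3,4,5,6,8]=1  [1,2,5,6,7,8]=20  [2,4,5,6,7,8]=15  [3,4,5,6,7,8]=6
  size 7 → [0,3,4,5,6,7,8]=7  [1,2,4,5,6,7,8]=35  [2,3,4,5,6,7,8]=21
  first=0(b) contributes 56
  first=1(c) contributes 28
|[w]| = 84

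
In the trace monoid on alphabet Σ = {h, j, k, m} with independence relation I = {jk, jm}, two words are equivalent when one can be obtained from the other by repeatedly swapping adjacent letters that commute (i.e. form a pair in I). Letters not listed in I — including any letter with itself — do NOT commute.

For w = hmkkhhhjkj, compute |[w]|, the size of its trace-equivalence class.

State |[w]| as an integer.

drop 0:h onto floor
drop 1:m onto {0:h}
drop 2:k onto {1:m}
drop 3:k onto {2:k}
drop 4:h onto {3:k}
drop 5:h onto {4:h}
drop 6:h onto {5:h}
drop 7:j onto {6:h}
drop 8:k onto {6:h}
drop 9:j onto {7:j}
ground layer = {0:h}
drop-orders for the pieces not yet dropped (sum over which currently-grounded one goes next):
  1 to go: {8} 1  {9} 1
  2 to go: {7,9} 1  {8,9} 2
  3 to go: {7,8,9} 3
  4 to go: {6,7,8,9} 3
  5 to go: {5,6,7,8,9} 3
  6 to go: {4,5,6,7,8,9} 3
  7 to go: {3,4,5,6,7,8,9} 3
  8 to go: {2,3,4,5,6,7,8,9} 3
  if 0:h drops first: 3 orders

3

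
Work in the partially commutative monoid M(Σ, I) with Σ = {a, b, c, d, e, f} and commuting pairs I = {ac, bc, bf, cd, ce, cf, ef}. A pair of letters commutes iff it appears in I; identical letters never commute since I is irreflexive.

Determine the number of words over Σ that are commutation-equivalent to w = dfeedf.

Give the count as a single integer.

3

#0=d has no predecessor
#1=f depends on [0:d]
#2=e depends on [0:d]
#3=e depends on [2:e]
#4=d depends on [1:f, 3:e]
#5=f depends on [4:d]
sources: [0:d]
N(rest) = Σ N(rest − s) over sources s of rest; N(one piece) = 1:
  size 1 → [5]=1
  size 2 → [4,5]=1
  size 3 → [1,4,5]=1  [3,4,5]=1
  size 4 → [1,3,4,5]=2  [2,3,4,5]=1
  first=0(d) contributes 3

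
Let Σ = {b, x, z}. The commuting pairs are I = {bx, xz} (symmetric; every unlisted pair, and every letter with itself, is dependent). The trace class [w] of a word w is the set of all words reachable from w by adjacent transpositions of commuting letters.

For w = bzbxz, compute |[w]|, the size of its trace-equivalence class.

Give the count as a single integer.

drop 0:b onto floor
drop 1:z onto {0:b}
drop 2:b onto {1:z}
drop 3:x onto floor
drop 4:z onto {2:b}
ground layer = {0:b, 3:x}
drop-orders for the pieces not yet dropped (sum over which currently-grounded one goes next):
  1 to go: {3} 1  {4} 1
  2 to go: {2,4} 1  {3,4} 2
  3 to go: {1,2,4} 1  {2,3,4} 3
  if 0:b drops first: 4 orders
  if 3:x drops first: 1 orders
heap linearizations: 5

5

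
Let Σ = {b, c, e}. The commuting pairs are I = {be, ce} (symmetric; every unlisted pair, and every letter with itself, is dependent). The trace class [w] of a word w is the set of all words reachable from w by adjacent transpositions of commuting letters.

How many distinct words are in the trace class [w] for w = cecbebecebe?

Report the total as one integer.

#0=c has no predecessor
#1=e has no predecessor
#2=c depends on [0:c]
#3=b depends on [2:c]
#4=e depends on [1:e]
#5=b depends on [3:b]
#6=e depends on [4:e]
#7=c depends on [5:b]
#8=e depends on [6:e]
#9=b depends on [7:c]
#10=e depends on [8:e]
sources: [0:c, 1:e]
N(rest) = Σ N(rest − s) over sources s of rest; N(one piece) = 1:
  size 1 → [9]=1  [10]=1
  size 2 → [7,9]=1  [8,10]=1  [9,10]=2
  size 3 → [5,7,9]=1  [6,8,10]=1  [7,9,10]=3  [8,9,10]=3
  size 4 → [3,5,7,9]=1  [4,6,8,10]=1  [5,7,9,10]=4  [6,8,9,10]=4  [7,8,9,10]=6
  size 5 → [1,4,6,8,10]=1  [2,3,5,7,9]=1  [3,5,7,9,10]=5  [4,6,8,9,10]=5  [5,7,8,9,10]=10  [6,7,8,9,10]=10
  size 6 → [0,2,3,5,7,9]=1  [1,4,6,8,9,10]=6  [2,3,5,7,9,10]=6  [3,5,7,8,9,10]=15  [4,6,7,8,9,10]=15  [5,6,7,8,9,10]=20
  size 7 → [0,2,3,5,7,9,10]=7  [1,4,6,7,8,9,10]=21  [2,3,5,7,8,9,10]=21  [3,5,6,7,8,9,10]=35  [4,5,6,7,8,9,10]=35
  size 8 → [0,2,3,5,7,8,9,10]=28  [1,4,5,6,7,8,9,10]=56  [2,3,5,6,7,8,9,10]=56  [3,4,5,6,7,8,9,10]=70
  size 9 → [0,2,3,5,6,7,8,9,10]=84  [1,3,4,5,6,7,8,9,10]=126  [2,3,4,5,6,7,8,9,10]=126
  first=0(c) contributes 252
  first=1(e) contributes 210
|[w]| = 462

462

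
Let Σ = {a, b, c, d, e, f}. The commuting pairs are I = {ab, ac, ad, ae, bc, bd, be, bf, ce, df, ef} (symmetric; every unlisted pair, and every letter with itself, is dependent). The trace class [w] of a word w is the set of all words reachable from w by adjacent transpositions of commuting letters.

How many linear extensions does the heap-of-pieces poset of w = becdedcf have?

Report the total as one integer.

drop 0:b onto floor
drop 1:e onto floor
drop 2:c onto floor
drop 3:d onto {1:e, 2:c}
drop 4:e onto {3:d}
drop 5:d onto {4:e}
drop 6:c onto {5:d}
drop 7:f onto {6:c}
ground layer = {0:b, 1:e, 2:c}
drop-orders for the pieces not yet dropped (sum over which currently-grounded one goes next):
  1 to go: {0} 1  {7} 1
  2 to go: {0,7} 2  {6,7} 1
  3 to go: {0,6,7} 3  {5,6,7} 1
  4 to go: {0,5,6,7} 4  {4,5,6,7} 1
  5 to go: {0,4,5,6,7} 5  {3,4,5,6,7} 1
  6 to go: {0,3,4,5,6,7} 6  {1,3,4,5,6,7} 1  {2,3,4,5,6,7} 1
  if 0:b drops first: 2 orders
  if 1:e drops first: 7 orders
  if 2:c drops first: 7 orders
heap linearizations: 16

16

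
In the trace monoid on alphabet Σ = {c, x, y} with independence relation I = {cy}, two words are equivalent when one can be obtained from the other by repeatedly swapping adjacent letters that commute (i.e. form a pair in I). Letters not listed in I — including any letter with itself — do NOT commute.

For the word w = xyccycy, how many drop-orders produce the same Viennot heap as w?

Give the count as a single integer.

piece 0:x — minimal
piece 1:y rests on {0:x}
piece 2:c rests on {0:x}
piece 3:c rests on {2:c}
piece 4:y rests on {1:y}
piece 5:c rests on {3:c}
piece 6:y rests on {4:y}
minimal pieces: {0:x}
ways to finish when only these pieces remain (= sum over removing one remaining piece with nothing left below it):
  1 left: {5}→1  {6}→1
  2 left: {3,5}→1  {4,6}→1  {5,6}→2
  3 left: {1,4,6}→1  {2,3,5}→1  {3,5,6}→3  {4,5,6}→3
  4 left: {1,4,5,6}→4  {2,3,5,6}→4  {3,4,5,6}→6
  5 left: {1,3,4,5,6}→10  {2,3,4,5,6}→10
  placing 0:x first → 20 extensions

20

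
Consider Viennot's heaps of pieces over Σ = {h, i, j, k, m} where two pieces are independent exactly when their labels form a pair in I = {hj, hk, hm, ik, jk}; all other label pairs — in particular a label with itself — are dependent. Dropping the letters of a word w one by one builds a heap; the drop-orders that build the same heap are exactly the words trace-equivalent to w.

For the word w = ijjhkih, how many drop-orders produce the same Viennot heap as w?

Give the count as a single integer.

21

piece 0:i — minimal
piece 1:j rests on {0:i}
piece 2:j rests on {1:j}
piece 3:h rests on {0:i}
piece 4:k — minimal
piece 5:i rests on {2:j, 3:h}
piece 6:h rests on {5:i}
minimal pieces: {0:i, 4:k}
ways to finish when only these pieces remain (= sum over removing one remaining piece with nothing left below it):
  1 left: {4}→1  {6}→1
  2 left: {4,6}→2  {5,6}→1
  3 left: {2,5,6}→1  {3,5,6}→1  {4,5,6}→3
  4 left: {1,2,5,6}→1  {2,3,5,6}→2  {2,4,5,6}→4  {3,4,5,6}→4
  5 left: {1,2,3,5,6}→3  {1,2,4,5,6}→5  {2,3,4,5,6}→10
  placing 0:i first → 18 extensions
  placing 4:k first → 3 extensions
total linear extensions = 21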